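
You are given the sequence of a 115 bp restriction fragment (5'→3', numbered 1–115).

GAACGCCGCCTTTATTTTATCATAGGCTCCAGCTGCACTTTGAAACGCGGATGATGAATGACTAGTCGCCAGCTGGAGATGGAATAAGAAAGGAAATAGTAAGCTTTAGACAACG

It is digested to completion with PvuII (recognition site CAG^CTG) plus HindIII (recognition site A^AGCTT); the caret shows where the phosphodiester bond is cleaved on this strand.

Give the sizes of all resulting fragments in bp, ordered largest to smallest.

PvuII sites (CAGCTG) start at positions 30, 70.
PvuII cuts after base 3 of each site, so after positions 32, 72.
The HindIII site (AAGCTT) starts at position 101.
HindIII cuts after the first base of each site, so after position 101.
Combined cut positions: 32, 72, 101.
Linear molecule, 3 cuts → 4 fragments:
  1–32 → 32 bp
  33–72 → 40 bp
  73–101 → 29 bp
  102–115 → 14 bp
Sorted largest to smallest: 40, 32, 29, 14 bp.

40, 32, 29, 14 bp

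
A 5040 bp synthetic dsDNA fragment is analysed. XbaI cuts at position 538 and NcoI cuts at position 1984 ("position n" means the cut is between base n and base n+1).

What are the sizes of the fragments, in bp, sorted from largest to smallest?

3056, 1446, 538 bp

Combined cut positions (sorted): 538, 1984.
Linear molecule, 2 cuts → 3 fragments:
  538 − 0 = 538 bp
  1984 − 538 = 1446 bp
  5040 − 1984 = 3056 bp
Sorted largest to smallest: 3056, 1446, 538 bp.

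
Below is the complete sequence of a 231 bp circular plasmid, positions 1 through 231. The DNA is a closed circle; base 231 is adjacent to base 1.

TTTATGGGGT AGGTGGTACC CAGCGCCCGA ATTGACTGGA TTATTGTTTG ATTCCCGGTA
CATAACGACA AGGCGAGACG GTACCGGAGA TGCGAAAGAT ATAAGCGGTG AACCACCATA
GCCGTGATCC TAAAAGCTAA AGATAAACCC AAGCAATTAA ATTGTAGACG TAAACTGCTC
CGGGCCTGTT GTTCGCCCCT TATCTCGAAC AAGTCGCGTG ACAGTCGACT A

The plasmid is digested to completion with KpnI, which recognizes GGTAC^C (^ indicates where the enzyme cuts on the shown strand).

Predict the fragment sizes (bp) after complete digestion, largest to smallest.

KpnI sites (GGTACC) start at positions 15, 80.
KpnI cuts after base 5 of each site (before the last base), so after positions 19, 84.
Circular molecule, 2 cuts → 2 fragments:
  20–84 → 65 bp
  85–231 then 1–19 → 147 + 19 = 166 bp
Sorted largest to smallest: 166, 65 bp.

166, 65 bp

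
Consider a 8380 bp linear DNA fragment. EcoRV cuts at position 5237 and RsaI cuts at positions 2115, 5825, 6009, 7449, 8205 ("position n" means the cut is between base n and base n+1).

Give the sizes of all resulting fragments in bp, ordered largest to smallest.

3122, 2115, 1440, 756, 588, 184, 175 bp

Combined cut positions (sorted): 2115, 5237, 5825, 6009, 7449, 8205.
Linear molecule, 6 cuts → 7 fragments:
  2115 − 0 = 2115 bp
  5237 − 2115 = 3122 bp
  5825 − 5237 = 588 bp
  6009 − 5825 = 184 bp
  7449 − 6009 = 1440 bp
  8205 − 7449 = 756 bp
  8380 − 8205 = 175 bp
Sorted largest to smallest: 3122, 2115, 1440, 756, 588, 184, 175 bp.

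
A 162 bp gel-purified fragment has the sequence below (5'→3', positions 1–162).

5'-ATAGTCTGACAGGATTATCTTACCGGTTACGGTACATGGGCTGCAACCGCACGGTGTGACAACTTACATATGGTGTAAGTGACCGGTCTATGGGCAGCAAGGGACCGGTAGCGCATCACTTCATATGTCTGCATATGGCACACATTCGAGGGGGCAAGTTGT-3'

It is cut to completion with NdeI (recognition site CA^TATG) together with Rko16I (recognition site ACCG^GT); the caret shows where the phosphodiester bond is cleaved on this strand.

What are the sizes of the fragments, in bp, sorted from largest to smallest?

NdeI sites (CATATG) start at positions 67, 122, 132.
NdeI cuts after base 2 of each site, so after positions 68, 123, 133.
Rko16I sites (ACCGGT) start at positions 22, 82, 104.
Rko16I cuts after base 4 of each site, so after positions 25, 85, 107.
Combined cut positions: 25, 68, 85, 107, 123, 133.
Linear molecule, 6 cuts → 7 fragments:
  1–25 → 25 bp
  26–68 → 43 bp
  69–85 → 17 bp
  86–107 → 22 bp
  108–123 → 16 bp
  124–133 → 10 bp
  134–162 → 29 bp
Sorted largest to smallest: 43, 29, 25, 22, 17, 16, 10 bp.

43, 29, 25, 22, 17, 16, 10 bp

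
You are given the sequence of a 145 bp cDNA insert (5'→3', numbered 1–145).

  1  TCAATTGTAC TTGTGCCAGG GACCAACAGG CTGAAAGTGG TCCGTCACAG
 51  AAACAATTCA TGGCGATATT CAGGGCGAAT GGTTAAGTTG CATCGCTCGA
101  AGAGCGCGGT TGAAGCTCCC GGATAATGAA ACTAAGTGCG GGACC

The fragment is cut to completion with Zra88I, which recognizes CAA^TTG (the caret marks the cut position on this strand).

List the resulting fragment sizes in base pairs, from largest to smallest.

141, 4 bp

The Zra88I site (CAATTG) starts at position 2.
Zra88I cuts after base 3 of each site, so after position 4.
Linear molecule, 1 cut → 2 fragments:
  1–4 → 4 bp
  5–145 → 141 bp
Sorted largest to smallest: 141, 4 bp.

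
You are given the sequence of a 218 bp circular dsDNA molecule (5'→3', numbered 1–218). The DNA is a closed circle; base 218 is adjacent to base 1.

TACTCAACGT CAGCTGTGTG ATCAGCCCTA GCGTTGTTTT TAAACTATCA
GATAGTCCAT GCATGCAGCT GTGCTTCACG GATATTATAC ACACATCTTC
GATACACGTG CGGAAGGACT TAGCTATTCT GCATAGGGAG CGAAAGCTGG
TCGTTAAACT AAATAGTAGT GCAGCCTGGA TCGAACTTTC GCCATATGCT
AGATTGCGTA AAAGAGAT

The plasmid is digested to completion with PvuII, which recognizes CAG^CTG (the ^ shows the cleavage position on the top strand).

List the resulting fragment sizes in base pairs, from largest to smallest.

163, 55 bp

PvuII sites (CAGCTG) start at positions 11, 66.
PvuII cuts after base 3 of each site, so after positions 13, 68.
Circular molecule, 2 cuts → 2 fragments:
  14–68 → 55 bp
  69–218 then 1–13 → 150 + 13 = 163 bp
Sorted largest to smallest: 163, 55 bp.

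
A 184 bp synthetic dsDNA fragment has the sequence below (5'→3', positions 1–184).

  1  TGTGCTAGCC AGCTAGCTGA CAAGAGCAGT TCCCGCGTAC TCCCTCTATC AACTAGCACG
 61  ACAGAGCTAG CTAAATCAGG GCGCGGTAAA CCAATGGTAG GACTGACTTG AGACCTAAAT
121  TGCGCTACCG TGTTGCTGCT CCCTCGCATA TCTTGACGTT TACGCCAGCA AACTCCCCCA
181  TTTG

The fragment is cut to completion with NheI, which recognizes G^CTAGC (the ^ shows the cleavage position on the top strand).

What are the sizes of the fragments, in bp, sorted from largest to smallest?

118, 54, 8, 4 bp

NheI sites (GCTAGC) start at positions 4, 12, 66.
NheI cuts after the first base of each site, so after positions 4, 12, 66.
Linear molecule, 3 cuts → 4 fragments:
  1–4 → 4 bp
  5–12 → 8 bp
  13–66 → 54 bp
  67–184 → 118 bp
Sorted largest to smallest: 118, 54, 8, 4 bp.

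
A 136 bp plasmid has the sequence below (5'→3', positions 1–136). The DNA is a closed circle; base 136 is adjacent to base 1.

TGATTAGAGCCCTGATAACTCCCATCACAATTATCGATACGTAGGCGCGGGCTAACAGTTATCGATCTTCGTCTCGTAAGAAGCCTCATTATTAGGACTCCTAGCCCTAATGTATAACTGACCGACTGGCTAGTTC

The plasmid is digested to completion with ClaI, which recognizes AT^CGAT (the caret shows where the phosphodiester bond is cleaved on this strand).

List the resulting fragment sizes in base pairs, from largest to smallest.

108, 28 bp

ClaI sites (ATCGAT) start at positions 33, 61.
ClaI cuts after base 2 of each site, so after positions 34, 62.
Circular molecule, 2 cuts → 2 fragments:
  35–62 → 28 bp
  63–136 then 1–34 → 74 + 34 = 108 bp
Sorted largest to smallest: 108, 28 bp.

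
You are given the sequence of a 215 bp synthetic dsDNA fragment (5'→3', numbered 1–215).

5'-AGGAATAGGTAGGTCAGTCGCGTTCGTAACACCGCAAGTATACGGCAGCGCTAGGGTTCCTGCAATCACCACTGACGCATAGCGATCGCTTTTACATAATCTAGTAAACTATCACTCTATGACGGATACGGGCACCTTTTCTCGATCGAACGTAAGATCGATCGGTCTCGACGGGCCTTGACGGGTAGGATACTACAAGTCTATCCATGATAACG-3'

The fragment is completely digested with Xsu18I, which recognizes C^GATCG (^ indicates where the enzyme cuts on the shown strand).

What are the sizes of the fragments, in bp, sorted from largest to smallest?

Xsu18I sites (CGATCG) start at positions 83, 143, 159.
Xsu18I cuts after the first base of each site, so after positions 83, 143, 159.
Linear molecule, 3 cuts → 4 fragments:
  1–83 → 83 bp
  84–143 → 60 bp
  144–159 → 16 bp
  160–215 → 56 bp
Sorted largest to smallest: 83, 60, 56, 16 bp.

83, 60, 56, 16 bp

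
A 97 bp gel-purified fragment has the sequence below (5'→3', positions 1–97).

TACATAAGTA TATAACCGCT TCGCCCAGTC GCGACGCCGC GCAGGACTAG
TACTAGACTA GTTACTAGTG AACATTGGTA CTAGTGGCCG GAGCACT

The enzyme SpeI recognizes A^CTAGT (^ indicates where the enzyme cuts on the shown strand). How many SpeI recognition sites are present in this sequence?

ACTAGT occurs starting at positions 46, 57, 64, 80.
SpeI cuts at 4 sites.

4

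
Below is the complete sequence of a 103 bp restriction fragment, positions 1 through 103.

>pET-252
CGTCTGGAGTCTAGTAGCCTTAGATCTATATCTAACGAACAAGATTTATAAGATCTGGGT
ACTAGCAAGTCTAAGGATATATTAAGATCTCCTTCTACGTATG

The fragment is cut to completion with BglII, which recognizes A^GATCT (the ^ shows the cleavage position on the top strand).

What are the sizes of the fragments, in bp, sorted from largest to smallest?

BglII sites (AGATCT) start at positions 22, 51, 85.
BglII cuts after the first base of each site, so after positions 22, 51, 85.
Linear molecule, 3 cuts → 4 fragments:
  1–22 → 22 bp
  23–51 → 29 bp
  52–85 → 34 bp
  86–103 → 18 bp
Sorted largest to smallest: 34, 29, 22, 18 bp.

34, 29, 22, 18 bp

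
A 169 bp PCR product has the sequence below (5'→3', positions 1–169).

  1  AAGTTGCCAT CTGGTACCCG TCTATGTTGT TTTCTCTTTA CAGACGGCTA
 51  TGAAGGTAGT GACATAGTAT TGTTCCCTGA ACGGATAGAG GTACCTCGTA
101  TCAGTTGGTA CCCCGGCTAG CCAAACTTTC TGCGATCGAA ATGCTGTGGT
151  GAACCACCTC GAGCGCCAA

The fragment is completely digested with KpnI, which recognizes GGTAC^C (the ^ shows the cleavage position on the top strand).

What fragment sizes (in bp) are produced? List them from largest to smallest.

KpnI sites (GGTACC) start at positions 13, 90, 107.
KpnI cuts after base 5 of each site (before the last base), so after positions 17, 94, 111.
Linear molecule, 3 cuts → 4 fragments:
  1–17 → 17 bp
  18–94 → 77 bp
  95–111 → 17 bp
  112–169 → 58 bp
Sorted largest to smallest: 77, 58, 17, 17 bp.

77, 58, 17, 17 bp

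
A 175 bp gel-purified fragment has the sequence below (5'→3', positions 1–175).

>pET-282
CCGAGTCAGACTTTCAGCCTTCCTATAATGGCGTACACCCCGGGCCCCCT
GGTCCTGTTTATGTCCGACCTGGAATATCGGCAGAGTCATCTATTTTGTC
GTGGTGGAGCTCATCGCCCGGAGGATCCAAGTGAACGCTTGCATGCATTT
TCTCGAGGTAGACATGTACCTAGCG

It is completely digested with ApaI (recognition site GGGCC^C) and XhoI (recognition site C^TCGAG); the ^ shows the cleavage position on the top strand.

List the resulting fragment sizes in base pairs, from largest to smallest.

106, 46, 23 bp

The ApaI site (GGGCCC) starts at position 42.
ApaI cuts after base 5 of each site (before the last base), so after position 46.
The XhoI site (CTCGAG) starts at position 152.
XhoI cuts after the first base of each site, so after position 152.
Combined cut positions: 46, 152.
Linear molecule, 2 cuts → 3 fragments:
  1–46 → 46 bp
  47–152 → 106 bp
  153–175 → 23 bp
Sorted largest to smallest: 106, 46, 23 bp.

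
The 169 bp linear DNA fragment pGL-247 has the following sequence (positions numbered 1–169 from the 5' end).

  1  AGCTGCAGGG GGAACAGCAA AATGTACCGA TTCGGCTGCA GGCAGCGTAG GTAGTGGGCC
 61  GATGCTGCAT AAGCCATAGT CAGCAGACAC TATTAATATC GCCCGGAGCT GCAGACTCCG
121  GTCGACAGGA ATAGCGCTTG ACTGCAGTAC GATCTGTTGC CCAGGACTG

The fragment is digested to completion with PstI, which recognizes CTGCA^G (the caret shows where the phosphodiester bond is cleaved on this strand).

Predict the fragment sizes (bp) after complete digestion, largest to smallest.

73, 33, 33, 23, 7 bp

PstI sites (CTGCAG) start at positions 3, 36, 109, 142.
PstI cuts after base 5 of each site (before the last base), so after positions 7, 40, 113, 146.
Linear molecule, 4 cuts → 5 fragments:
  1–7 → 7 bp
  8–40 → 33 bp
  41–113 → 73 bp
  114–146 → 33 bp
  147–169 → 23 bp
Sorted largest to smallest: 73, 33, 33, 23, 7 bp.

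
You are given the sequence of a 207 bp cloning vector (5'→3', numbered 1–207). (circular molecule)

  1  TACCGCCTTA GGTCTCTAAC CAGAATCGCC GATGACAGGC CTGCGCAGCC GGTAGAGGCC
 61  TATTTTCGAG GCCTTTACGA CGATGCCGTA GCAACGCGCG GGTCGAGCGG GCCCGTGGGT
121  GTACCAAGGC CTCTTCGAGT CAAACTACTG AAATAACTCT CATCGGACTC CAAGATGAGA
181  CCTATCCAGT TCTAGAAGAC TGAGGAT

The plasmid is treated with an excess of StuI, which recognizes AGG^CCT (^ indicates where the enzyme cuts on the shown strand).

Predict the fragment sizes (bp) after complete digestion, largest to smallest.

117, 58, 19, 13 bp

StuI sites (AGGCCT) start at positions 37, 56, 69, 127.
StuI cuts after base 3 of each site, so after positions 39, 58, 71, 129.
Circular molecule, 4 cuts → 4 fragments:
  40–58 → 19 bp
  59–71 → 13 bp
  72–129 → 58 bp
  130–207 then 1–39 → 78 + 39 = 117 bp
Sorted largest to smallest: 117, 58, 19, 13 bp.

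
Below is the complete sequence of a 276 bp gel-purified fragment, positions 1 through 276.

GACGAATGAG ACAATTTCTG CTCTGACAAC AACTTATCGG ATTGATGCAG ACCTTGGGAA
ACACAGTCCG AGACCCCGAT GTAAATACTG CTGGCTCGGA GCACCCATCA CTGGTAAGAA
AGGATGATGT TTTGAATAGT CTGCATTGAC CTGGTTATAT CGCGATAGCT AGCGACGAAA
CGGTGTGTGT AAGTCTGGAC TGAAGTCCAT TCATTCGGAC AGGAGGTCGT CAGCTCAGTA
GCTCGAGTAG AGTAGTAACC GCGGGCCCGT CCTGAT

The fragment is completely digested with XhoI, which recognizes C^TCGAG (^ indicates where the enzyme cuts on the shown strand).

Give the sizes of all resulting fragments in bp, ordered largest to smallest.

The XhoI site (CTCGAG) starts at position 242.
XhoI cuts after the first base of each site, so after position 242.
Linear molecule, 1 cut → 2 fragments:
  1–242 → 242 bp
  243–276 → 34 bp
Sorted largest to smallest: 242, 34 bp.

242, 34 bp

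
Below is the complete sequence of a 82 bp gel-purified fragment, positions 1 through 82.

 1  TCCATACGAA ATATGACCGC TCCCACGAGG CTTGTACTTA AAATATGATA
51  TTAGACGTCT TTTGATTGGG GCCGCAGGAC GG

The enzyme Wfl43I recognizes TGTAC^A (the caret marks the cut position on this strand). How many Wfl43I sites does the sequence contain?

0

No occurrence of TGTACA is present in the sequence.
Wfl43I does not cut: 0 sites.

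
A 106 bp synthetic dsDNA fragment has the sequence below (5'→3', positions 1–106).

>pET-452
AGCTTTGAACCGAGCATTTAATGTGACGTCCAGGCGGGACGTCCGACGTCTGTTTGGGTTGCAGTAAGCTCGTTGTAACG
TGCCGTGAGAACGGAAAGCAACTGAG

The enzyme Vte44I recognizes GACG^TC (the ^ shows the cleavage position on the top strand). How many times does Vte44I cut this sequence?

GACGTC occurs starting at positions 25, 38, 45.
Vte44I cuts at 3 sites.

3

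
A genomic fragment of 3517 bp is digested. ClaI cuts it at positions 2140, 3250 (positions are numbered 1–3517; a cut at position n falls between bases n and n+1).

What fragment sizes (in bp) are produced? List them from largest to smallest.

Linear molecule, 2 cuts → 3 fragments:
  2140 − 0 = 2140 bp
  3250 − 2140 = 1110 bp
  3517 − 3250 = 267 bp
Sorted largest to smallest: 2140, 1110, 267 bp.

2140, 1110, 267 bp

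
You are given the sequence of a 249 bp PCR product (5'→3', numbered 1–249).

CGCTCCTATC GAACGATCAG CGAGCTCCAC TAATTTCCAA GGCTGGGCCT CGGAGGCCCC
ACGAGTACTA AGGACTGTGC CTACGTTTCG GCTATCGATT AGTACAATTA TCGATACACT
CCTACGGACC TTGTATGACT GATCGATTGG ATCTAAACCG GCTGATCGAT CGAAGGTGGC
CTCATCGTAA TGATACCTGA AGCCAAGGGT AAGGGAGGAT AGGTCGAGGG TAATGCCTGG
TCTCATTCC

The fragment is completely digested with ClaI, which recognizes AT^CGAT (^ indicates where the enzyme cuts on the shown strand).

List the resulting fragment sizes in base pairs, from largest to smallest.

95, 83, 32, 23, 16 bp

ClaI sites (ATCGAT) start at positions 94, 110, 142, 165.
ClaI cuts after base 2 of each site, so after positions 95, 111, 143, 166.
Linear molecule, 4 cuts → 5 fragments:
  1–95 → 95 bp
  96–111 → 16 bp
  112–143 → 32 bp
  144–166 → 23 bp
  167–249 → 83 bp
Sorted largest to smallest: 95, 83, 32, 23, 16 bp.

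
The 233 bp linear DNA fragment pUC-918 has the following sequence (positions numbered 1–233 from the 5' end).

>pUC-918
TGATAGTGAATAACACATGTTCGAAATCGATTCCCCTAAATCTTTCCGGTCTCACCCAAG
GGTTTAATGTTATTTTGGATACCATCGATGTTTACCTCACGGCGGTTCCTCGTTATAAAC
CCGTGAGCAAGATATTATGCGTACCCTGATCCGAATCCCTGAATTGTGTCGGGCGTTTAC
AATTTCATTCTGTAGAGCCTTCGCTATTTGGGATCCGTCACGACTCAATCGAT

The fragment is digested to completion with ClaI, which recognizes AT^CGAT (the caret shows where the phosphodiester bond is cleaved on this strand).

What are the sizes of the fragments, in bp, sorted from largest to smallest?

ClaI sites (ATCGAT) start at positions 26, 84, 228.
ClaI cuts after base 2 of each site, so after positions 27, 85, 229.
Linear molecule, 3 cuts → 4 fragments:
  1–27 → 27 bp
  28–85 → 58 bp
  86–229 → 144 bp
  230–233 → 4 bp
Sorted largest to smallest: 144, 58, 27, 4 bp.

144, 58, 27, 4 bp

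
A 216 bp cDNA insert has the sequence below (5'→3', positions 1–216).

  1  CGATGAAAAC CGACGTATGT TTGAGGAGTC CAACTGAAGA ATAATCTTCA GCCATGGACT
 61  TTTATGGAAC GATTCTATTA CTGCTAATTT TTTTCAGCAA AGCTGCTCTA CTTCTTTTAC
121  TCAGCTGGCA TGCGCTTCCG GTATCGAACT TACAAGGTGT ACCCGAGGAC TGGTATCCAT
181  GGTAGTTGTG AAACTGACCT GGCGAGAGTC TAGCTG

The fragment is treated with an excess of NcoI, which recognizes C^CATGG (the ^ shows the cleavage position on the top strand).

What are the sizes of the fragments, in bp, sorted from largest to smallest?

NcoI sites (CCATGG) start at positions 52, 177.
NcoI cuts after the first base of each site, so after positions 52, 177.
Linear molecule, 2 cuts → 3 fragments:
  1–52 → 52 bp
  53–177 → 125 bp
  178–216 → 39 bp
Sorted largest to smallest: 125, 52, 39 bp.

125, 52, 39 bp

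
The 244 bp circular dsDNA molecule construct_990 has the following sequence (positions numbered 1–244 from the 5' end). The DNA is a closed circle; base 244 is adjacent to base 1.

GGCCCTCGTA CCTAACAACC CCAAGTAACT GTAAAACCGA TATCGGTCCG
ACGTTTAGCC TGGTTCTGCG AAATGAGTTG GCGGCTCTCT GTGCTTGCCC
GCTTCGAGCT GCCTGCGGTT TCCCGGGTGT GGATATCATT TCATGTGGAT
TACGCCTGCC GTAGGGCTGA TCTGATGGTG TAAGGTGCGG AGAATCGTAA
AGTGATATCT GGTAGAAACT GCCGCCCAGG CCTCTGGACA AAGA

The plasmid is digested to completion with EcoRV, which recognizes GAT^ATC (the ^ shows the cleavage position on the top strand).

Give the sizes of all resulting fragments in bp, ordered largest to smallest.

EcoRV sites (GATATC) start at positions 39, 132, 204.
EcoRV cuts after base 3 of each site, so after positions 41, 134, 206.
Circular molecule, 3 cuts → 3 fragments:
  42–134 → 93 bp
  135–206 → 72 bp
  207–244 then 1–41 → 38 + 41 = 79 bp
Sorted largest to smallest: 93, 79, 72 bp.

93, 79, 72 bp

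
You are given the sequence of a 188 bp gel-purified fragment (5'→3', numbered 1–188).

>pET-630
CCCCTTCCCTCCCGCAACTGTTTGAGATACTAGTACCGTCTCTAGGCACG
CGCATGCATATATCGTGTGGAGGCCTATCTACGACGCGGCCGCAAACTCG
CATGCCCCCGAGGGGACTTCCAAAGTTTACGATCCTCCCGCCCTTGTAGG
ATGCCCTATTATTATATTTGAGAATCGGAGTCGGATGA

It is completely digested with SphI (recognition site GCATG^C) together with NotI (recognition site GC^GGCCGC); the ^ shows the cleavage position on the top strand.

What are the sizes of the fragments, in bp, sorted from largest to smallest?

84, 56, 31, 17 bp

SphI sites (GCATGC) start at positions 52, 100.
SphI cuts after base 5 of each site (before the last base), so after positions 56, 104.
The NotI site (GCGGCCGC) starts at position 86.
NotI cuts after base 2 of each site, so after position 87.
Combined cut positions: 56, 87, 104.
Linear molecule, 3 cuts → 4 fragments:
  1–56 → 56 bp
  57–87 → 31 bp
  88–104 → 17 bp
  105–188 → 84 bp
Sorted largest to smallest: 84, 56, 31, 17 bp.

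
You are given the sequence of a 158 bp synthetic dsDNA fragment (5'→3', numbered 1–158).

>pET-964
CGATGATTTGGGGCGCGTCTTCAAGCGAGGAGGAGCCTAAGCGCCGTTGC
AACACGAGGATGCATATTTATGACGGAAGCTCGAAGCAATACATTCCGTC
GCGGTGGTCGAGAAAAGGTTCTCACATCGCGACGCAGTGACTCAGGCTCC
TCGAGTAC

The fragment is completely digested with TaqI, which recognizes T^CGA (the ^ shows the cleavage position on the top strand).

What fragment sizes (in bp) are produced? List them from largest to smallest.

81, 43, 27, 7 bp

TaqI sites (TCGA) start at positions 81, 108, 151.
TaqI cuts after the first base of each site, so after positions 81, 108, 151.
Linear molecule, 3 cuts → 4 fragments:
  1–81 → 81 bp
  82–108 → 27 bp
  109–151 → 43 bp
  152–158 → 7 bp
Sorted largest to smallest: 81, 43, 27, 7 bp.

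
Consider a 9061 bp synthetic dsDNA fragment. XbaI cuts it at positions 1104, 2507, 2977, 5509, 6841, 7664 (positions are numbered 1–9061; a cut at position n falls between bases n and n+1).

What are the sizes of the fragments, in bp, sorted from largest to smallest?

Linear molecule, 6 cuts → 7 fragments:
  1104 − 0 = 1104 bp
  2507 − 1104 = 1403 bp
  2977 − 2507 = 470 bp
  5509 − 2977 = 2532 bp
  6841 − 5509 = 1332 bp
  7664 − 6841 = 823 bp
  9061 − 7664 = 1397 bp
Sorted largest to smallest: 2532, 1403, 1397, 1332, 1104, 823, 470 bp.

2532, 1403, 1397, 1332, 1104, 823, 470 bp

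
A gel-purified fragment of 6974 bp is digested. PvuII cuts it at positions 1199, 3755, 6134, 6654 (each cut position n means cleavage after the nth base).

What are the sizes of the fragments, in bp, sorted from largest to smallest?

Linear molecule, 4 cuts → 5 fragments:
  1199 − 0 = 1199 bp
  3755 − 1199 = 2556 bp
  6134 − 3755 = 2379 bp
  6654 − 6134 = 520 bp
  6974 − 6654 = 320 bp
Sorted largest to smallest: 2556, 2379, 1199, 520, 320 bp.

2556, 2379, 1199, 520, 320 bp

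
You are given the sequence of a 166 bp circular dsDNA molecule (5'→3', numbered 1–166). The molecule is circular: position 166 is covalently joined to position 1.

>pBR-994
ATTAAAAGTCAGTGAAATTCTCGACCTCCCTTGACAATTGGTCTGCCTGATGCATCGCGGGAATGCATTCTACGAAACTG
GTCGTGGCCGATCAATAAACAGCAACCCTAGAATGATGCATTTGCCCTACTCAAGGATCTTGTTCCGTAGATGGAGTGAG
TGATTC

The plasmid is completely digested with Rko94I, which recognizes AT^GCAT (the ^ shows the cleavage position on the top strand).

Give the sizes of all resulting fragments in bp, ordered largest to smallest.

100, 53, 13 bp

Rko94I sites (ATGCAT) start at positions 50, 63, 116.
Rko94I cuts after base 2 of each site, so after positions 51, 64, 117.
Circular molecule, 3 cuts → 3 fragments:
  52–64 → 13 bp
  65–117 → 53 bp
  118–166 then 1–51 → 49 + 51 = 100 bp
Sorted largest to smallest: 100, 53, 13 bp.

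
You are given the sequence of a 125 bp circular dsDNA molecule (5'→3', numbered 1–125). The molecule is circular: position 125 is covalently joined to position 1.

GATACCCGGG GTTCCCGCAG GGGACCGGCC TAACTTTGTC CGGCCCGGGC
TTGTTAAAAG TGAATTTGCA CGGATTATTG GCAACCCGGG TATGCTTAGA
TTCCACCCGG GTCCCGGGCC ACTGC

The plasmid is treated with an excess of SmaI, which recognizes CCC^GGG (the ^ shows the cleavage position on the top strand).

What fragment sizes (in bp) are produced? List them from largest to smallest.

SmaI sites (CCCGGG) start at positions 5, 44, 85, 106, 113.
SmaI cuts after base 3 of each site, so after positions 7, 46, 87, 108, 115.
Circular molecule, 5 cuts → 5 fragments:
  8–46 → 39 bp
  47–87 → 41 bp
  88–108 → 21 bp
  109–115 → 7 bp
  116–125 then 1–7 → 10 + 7 = 17 bp
Sorted largest to smallest: 41, 39, 21, 17, 7 bp.

41, 39, 21, 17, 7 bp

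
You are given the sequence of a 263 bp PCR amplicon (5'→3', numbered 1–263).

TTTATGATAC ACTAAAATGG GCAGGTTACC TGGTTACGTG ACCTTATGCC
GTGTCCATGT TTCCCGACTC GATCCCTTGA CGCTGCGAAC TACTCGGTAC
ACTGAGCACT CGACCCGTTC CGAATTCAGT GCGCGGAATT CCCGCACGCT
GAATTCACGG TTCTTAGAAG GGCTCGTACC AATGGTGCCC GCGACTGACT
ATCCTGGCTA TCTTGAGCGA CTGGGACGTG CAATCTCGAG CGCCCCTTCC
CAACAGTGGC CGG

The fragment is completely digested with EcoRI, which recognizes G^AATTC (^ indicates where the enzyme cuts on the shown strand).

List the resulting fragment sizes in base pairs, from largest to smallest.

EcoRI sites (GAATTC) start at positions 122, 136, 151.
EcoRI cuts after the first base of each site, so after positions 122, 136, 151.
Linear molecule, 3 cuts → 4 fragments:
  1–122 → 122 bp
  123–136 → 14 bp
  137–151 → 15 bp
  152–263 → 112 bp
Sorted largest to smallest: 122, 112, 15, 14 bp.

122, 112, 15, 14 bp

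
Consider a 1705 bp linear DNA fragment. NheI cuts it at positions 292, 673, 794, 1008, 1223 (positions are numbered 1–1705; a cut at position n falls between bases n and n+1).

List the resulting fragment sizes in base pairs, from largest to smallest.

482, 381, 292, 215, 214, 121 bp

Linear molecule, 5 cuts → 6 fragments:
  292 − 0 = 292 bp
  673 − 292 = 381 bp
  794 − 673 = 121 bp
  1008 − 794 = 214 bp
  1223 − 1008 = 215 bp
  1705 − 1223 = 482 bp
Sorted largest to smallest: 482, 381, 292, 215, 214, 121 bp.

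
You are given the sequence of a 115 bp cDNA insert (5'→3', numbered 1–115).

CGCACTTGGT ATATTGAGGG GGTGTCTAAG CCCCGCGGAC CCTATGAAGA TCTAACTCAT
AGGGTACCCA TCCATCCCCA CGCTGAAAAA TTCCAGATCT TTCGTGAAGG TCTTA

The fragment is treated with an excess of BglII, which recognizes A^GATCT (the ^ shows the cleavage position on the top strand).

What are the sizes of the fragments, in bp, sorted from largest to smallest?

BglII sites (AGATCT) start at positions 48, 95.
BglII cuts after the first base of each site, so after positions 48, 95.
Linear molecule, 2 cuts → 3 fragments:
  1–48 → 48 bp
  49–95 → 47 bp
  96–115 → 20 bp
Sorted largest to smallest: 48, 47, 20 bp.

48, 47, 20 bp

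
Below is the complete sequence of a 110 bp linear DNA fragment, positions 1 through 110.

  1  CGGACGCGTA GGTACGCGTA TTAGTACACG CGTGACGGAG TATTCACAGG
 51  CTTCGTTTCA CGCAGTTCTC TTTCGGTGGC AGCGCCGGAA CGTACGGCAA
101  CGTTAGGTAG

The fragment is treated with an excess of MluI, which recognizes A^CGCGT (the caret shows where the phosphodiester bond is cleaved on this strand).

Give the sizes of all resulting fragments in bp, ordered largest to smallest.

82, 14, 10, 4 bp

MluI sites (ACGCGT) start at positions 4, 14, 28.
MluI cuts after the first base of each site, so after positions 4, 14, 28.
Linear molecule, 3 cuts → 4 fragments:
  1–4 → 4 bp
  5–14 → 10 bp
  15–28 → 14 bp
  29–110 → 82 bp
Sorted largest to smallest: 82, 14, 10, 4 bp.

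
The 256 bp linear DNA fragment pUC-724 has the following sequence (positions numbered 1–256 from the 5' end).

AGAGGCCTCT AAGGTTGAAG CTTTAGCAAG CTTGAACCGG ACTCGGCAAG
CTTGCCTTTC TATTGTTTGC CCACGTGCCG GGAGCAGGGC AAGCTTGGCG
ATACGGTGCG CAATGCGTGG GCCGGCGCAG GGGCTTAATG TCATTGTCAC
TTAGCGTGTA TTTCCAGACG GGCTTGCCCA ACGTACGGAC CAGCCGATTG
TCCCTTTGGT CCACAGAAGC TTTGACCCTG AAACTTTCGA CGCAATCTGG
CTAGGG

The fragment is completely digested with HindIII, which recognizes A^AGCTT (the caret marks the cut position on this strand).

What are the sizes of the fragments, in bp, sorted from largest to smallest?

126, 43, 39, 20, 18, 10 bp

HindIII sites (AAGCTT) start at positions 18, 28, 48, 91, 217.
HindIII cuts after the first base of each site, so after positions 18, 28, 48, 91, 217.
Linear molecule, 5 cuts → 6 fragments:
  1–18 → 18 bp
  19–28 → 10 bp
  29–48 → 20 bp
  49–91 → 43 bp
  92–217 → 126 bp
  218–256 → 39 bp
Sorted largest to smallest: 126, 43, 39, 20, 18, 10 bp.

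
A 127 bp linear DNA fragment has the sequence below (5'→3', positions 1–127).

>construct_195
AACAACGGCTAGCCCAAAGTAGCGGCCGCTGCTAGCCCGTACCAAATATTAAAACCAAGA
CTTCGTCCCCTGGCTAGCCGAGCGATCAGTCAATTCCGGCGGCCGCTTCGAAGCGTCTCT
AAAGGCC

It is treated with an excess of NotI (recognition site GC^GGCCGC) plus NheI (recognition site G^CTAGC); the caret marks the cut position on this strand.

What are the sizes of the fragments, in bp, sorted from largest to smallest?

NotI sites (GCGGCCGC) start at positions 22, 99.
NotI cuts after base 2 of each site, so after positions 23, 100.
NheI sites (GCTAGC) start at positions 8, 31, 73.
NheI cuts after the first base of each site, so after positions 8, 31, 73.
Combined cut positions: 8, 23, 31, 73, 100.
Linear molecule, 5 cuts → 6 fragments:
  1–8 → 8 bp
  9–23 → 15 bp
  24–31 → 8 bp
  32–73 → 42 bp
  74–100 → 27 bp
  101–127 → 27 bp
Sorted largest to smallest: 42, 27, 27, 15, 8, 8 bp.

42, 27, 27, 15, 8, 8 bp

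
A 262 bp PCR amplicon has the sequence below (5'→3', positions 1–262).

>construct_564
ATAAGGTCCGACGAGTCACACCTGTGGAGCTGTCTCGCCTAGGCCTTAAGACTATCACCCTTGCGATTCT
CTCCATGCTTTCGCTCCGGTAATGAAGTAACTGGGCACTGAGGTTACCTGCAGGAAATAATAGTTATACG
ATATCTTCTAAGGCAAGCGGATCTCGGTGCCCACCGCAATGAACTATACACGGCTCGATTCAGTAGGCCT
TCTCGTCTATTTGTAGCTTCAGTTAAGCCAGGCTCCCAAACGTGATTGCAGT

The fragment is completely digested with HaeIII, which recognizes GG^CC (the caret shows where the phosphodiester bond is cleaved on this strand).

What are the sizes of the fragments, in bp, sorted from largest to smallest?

164, 55, 43 bp

HaeIII sites (GGCC) start at positions 42, 206.
HaeIII cuts after base 2 of each site, so after positions 43, 207.
Linear molecule, 2 cuts → 3 fragments:
  1–43 → 43 bp
  44–207 → 164 bp
  208–262 → 55 bp
Sorted largest to smallest: 164, 55, 43 bp.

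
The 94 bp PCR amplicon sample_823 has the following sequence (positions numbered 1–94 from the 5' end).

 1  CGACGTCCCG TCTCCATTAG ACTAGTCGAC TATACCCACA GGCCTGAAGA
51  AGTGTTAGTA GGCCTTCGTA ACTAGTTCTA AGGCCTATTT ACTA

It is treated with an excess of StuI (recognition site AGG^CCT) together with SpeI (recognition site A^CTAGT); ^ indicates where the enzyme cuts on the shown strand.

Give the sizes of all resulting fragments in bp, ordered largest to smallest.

StuI sites (AGGCCT) start at positions 40, 60, 81.
StuI cuts after base 3 of each site, so after positions 42, 62, 83.
SpeI sites (ACTAGT) start at positions 21, 71.
SpeI cuts after the first base of each site, so after positions 21, 71.
Combined cut positions: 21, 42, 62, 71, 83.
Linear molecule, 5 cuts → 6 fragments:
  1–21 → 21 bp
  22–42 → 21 bp
  43–62 → 20 bp
  63–71 → 9 bp
  72–83 → 12 bp
  84–94 → 11 bp
Sorted largest to smallest: 21, 21, 20, 12, 11, 9 bp.

21, 21, 20, 12, 11, 9 bp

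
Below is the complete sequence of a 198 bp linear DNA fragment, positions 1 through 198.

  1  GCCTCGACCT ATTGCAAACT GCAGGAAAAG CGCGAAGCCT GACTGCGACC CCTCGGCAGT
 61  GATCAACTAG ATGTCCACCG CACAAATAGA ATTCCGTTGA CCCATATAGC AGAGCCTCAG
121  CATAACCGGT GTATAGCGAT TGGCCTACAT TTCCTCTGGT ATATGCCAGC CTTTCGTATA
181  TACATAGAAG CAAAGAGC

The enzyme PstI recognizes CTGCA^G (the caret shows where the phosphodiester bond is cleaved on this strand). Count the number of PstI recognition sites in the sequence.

CTGCAG occurs starting at position 19.
PstI cuts at 1 site.

1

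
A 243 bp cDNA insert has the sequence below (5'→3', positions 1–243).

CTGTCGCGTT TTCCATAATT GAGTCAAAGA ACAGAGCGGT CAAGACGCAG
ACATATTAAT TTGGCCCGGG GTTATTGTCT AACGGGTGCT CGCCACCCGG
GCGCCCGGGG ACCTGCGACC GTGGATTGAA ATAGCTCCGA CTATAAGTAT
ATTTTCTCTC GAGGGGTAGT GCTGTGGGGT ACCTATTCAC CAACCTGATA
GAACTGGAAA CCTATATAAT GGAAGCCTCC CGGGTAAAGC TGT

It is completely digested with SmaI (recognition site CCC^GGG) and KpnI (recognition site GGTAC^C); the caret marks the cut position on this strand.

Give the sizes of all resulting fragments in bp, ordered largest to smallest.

SmaI sites (CCCGGG) start at positions 65, 96, 104, 229.
SmaI cuts after base 3 of each site, so after positions 67, 98, 106, 231.
The KpnI site (GGTACC) starts at position 178.
KpnI cuts after base 5 of each site (before the last base), so after position 182.
Combined cut positions: 67, 98, 106, 182, 231.
Linear molecule, 5 cuts → 6 fragments:
  1–67 → 67 bp
  68–98 → 31 bp
  99–106 → 8 bp
  107–182 → 76 bp
  183–231 → 49 bp
  232–243 → 12 bp
Sorted largest to smallest: 76, 67, 49, 31, 12, 8 bp.

76, 67, 49, 31, 12, 8 bp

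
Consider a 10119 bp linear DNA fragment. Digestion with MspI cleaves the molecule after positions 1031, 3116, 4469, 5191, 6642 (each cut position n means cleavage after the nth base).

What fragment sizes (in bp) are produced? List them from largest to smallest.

Linear molecule, 5 cuts → 6 fragments:
  1031 − 0 = 1031 bp
  3116 − 1031 = 2085 bp
  4469 − 3116 = 1353 bp
  5191 − 4469 = 722 bp
  6642 − 5191 = 1451 bp
  10119 − 6642 = 3477 bp
Sorted largest to smallest: 3477, 2085, 1451, 1353, 1031, 722 bp.

3477, 2085, 1451, 1353, 1031, 722 bp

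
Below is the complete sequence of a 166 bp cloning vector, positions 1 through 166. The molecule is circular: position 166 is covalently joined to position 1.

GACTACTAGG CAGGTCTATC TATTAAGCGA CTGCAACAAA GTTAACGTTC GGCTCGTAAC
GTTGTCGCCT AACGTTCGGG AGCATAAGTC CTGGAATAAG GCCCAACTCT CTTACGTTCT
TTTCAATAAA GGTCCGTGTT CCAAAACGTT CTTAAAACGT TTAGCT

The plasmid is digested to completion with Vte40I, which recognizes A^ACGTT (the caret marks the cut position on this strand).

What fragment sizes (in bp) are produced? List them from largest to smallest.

74, 54, 14, 13, 11 bp

Vte40I sites (AACGTT) start at positions 44, 58, 71, 145, 156.
Vte40I cuts after the first base of each site, so after positions 44, 58, 71, 145, 156.
Circular molecule, 5 cuts → 5 fragments:
  45–58 → 14 bp
  59–71 → 13 bp
  72–145 → 74 bp
  146–156 → 11 bp
  157–166 then 1–44 → 10 + 44 = 54 bp
Sorted largest to smallest: 74, 54, 14, 13, 11 bp.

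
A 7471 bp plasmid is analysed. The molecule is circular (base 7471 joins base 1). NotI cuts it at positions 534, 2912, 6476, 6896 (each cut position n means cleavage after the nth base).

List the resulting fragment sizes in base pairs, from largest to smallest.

3564, 2378, 1109, 420 bp

Circular molecule, 4 cuts → 4 fragments:
  2912 − 534 = 2378 bp
  6476 − 2912 = 3564 bp
  6896 − 6476 = 420 bp
  wrap: 7471 − 6896 + 534 = 1109 bp
Sorted largest to smallest: 3564, 2378, 1109, 420 bp.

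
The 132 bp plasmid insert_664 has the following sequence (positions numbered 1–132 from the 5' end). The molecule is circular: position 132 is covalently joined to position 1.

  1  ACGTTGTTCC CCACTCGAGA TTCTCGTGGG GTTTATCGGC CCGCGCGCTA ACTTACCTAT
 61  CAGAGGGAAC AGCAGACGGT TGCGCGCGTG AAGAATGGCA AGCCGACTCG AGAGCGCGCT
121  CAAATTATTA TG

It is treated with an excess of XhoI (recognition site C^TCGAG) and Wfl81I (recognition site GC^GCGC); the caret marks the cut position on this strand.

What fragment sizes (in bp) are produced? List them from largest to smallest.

XhoI sites (CTCGAG) start at positions 14, 107.
XhoI cuts after the first base of each site, so after positions 14, 107.
Wfl81I sites (GCGCGC) start at positions 43, 82, 114.
Wfl81I cuts after base 2 of each site, so after positions 44, 83, 115.
Combined cut positions: 14, 44, 83, 107, 115.
Circular molecule, 5 cuts → 5 fragments:
  15–44 → 30 bp
  45–83 → 39 bp
  84–107 → 24 bp
  108–115 → 8 bp
  116–132 then 1–14 → 17 + 14 = 31 bp
Sorted largest to smallest: 39, 31, 30, 24, 8 bp.

39, 31, 30, 24, 8 bp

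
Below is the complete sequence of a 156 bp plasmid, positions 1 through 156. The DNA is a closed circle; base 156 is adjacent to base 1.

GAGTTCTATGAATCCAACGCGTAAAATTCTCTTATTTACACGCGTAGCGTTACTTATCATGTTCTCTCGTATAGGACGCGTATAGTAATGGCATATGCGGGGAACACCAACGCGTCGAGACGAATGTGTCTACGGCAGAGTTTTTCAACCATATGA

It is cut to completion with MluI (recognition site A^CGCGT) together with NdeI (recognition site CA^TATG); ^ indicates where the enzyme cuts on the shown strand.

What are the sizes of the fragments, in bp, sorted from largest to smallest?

41, 36, 23, 22, 17, 17 bp

MluI sites (ACGCGT) start at positions 17, 40, 76, 110.
MluI cuts after the first base of each site, so after positions 17, 40, 76, 110.
NdeI sites (CATATG) start at positions 92, 150.
NdeI cuts after base 2 of each site, so after positions 93, 151.
Combined cut positions: 17, 40, 76, 93, 110, 151.
Circular molecule, 6 cuts → 6 fragments:
  18–40 → 23 bp
  41–76 → 36 bp
  77–93 → 17 bp
  94–110 → 17 bp
  111–151 → 41 bp
  152–156 then 1–17 → 5 + 17 = 22 bp
Sorted largest to smallest: 41, 36, 23, 22, 17, 17 bp.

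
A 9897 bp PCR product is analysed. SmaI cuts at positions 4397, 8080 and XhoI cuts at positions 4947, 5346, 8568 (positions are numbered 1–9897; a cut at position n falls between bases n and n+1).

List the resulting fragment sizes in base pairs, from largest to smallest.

Combined cut positions (sorted): 4397, 4947, 5346, 8080, 8568.
Linear molecule, 5 cuts → 6 fragments:
  4397 − 0 = 4397 bp
  4947 − 4397 = 550 bp
  5346 − 4947 = 399 bp
  8080 − 5346 = 2734 bp
  8568 − 8080 = 488 bp
  9897 − 8568 = 1329 bp
Sorted largest to smallest: 4397, 2734, 1329, 550, 488, 399 bp.

4397, 2734, 1329, 550, 488, 399 bp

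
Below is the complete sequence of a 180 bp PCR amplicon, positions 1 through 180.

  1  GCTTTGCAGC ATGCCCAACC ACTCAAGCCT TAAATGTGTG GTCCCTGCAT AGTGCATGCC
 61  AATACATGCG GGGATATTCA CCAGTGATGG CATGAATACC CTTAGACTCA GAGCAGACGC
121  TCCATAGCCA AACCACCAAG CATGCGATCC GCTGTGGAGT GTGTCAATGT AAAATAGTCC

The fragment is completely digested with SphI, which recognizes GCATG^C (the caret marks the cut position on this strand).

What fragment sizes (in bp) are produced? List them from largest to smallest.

SphI sites (GCATGC) start at positions 9, 54, 140.
SphI cuts after base 5 of each site (before the last base), so after positions 13, 58, 144.
Linear molecule, 3 cuts → 4 fragments:
  1–13 → 13 bp
  14–58 → 45 bp
  59–144 → 86 bp
  145–180 → 36 bp
Sorted largest to smallest: 86, 45, 36, 13 bp.

86, 45, 36, 13 bp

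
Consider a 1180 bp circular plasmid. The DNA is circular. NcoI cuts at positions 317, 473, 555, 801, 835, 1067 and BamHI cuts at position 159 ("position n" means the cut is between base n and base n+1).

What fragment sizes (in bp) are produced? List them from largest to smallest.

Combined cut positions (sorted): 159, 317, 473, 555, 801, 835, 1067.
Circular molecule, 7 cuts → 7 fragments:
  317 − 159 = 158 bp
  473 − 317 = 156 bp
  555 − 473 = 82 bp
  801 − 555 = 246 bp
  835 − 801 = 34 bp
  1067 − 835 = 232 bp
  wrap: 1180 − 1067 + 159 = 272 bp
Sorted largest to smallest: 272, 246, 232, 158, 156, 82, 34 bp.

272, 246, 232, 158, 156, 82, 34 bp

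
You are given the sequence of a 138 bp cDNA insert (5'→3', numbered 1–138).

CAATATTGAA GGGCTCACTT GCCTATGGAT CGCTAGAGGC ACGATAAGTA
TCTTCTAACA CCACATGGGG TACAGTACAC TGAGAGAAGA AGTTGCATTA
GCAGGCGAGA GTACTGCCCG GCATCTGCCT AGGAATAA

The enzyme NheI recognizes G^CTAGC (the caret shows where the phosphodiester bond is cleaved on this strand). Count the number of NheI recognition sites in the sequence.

No occurrence of GCTAGC is present in the sequence.
NheI does not cut: 0 sites.

0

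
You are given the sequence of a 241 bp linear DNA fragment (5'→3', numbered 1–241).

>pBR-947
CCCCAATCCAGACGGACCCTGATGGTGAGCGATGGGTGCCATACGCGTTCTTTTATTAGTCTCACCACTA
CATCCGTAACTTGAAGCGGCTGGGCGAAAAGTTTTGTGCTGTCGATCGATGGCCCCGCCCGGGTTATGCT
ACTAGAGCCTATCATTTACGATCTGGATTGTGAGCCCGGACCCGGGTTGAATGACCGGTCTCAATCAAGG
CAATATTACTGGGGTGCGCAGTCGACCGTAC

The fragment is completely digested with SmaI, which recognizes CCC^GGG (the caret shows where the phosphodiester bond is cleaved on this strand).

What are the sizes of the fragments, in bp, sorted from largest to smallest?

130, 58, 53 bp

SmaI sites (CCCGGG) start at positions 128, 181.
SmaI cuts after base 3 of each site, so after positions 130, 183.
Linear molecule, 2 cuts → 3 fragments:
  1–130 → 130 bp
  131–183 → 53 bp
  184–241 → 58 bp
Sorted largest to smallest: 130, 58, 53 bp.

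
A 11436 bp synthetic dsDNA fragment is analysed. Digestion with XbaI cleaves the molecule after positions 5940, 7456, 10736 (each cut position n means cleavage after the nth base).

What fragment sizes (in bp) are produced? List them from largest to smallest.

5940, 3280, 1516, 700 bp

Linear molecule, 3 cuts → 4 fragments:
  5940 − 0 = 5940 bp
  7456 − 5940 = 1516 bp
  10736 − 7456 = 3280 bp
  11436 − 10736 = 700 bp
Sorted largest to smallest: 5940, 3280, 1516, 700 bp.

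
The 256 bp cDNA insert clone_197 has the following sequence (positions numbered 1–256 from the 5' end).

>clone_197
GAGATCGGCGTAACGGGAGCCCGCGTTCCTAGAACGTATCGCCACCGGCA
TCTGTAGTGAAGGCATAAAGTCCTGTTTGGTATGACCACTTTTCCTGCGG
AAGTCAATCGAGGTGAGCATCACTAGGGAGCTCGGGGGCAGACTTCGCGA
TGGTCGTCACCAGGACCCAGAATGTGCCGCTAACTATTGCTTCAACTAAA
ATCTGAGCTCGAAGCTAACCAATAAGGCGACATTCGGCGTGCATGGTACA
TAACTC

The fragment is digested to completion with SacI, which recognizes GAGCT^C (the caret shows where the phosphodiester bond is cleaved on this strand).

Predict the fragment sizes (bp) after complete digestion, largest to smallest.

SacI sites (GAGCTC) start at positions 128, 205.
SacI cuts after base 5 of each site (before the last base), so after positions 132, 209.
Linear molecule, 2 cuts → 3 fragments:
  1–132 → 132 bp
  133–209 → 77 bp
  210–256 → 47 bp
Sorted largest to smallest: 132, 77, 47 bp.

132, 77, 47 bp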